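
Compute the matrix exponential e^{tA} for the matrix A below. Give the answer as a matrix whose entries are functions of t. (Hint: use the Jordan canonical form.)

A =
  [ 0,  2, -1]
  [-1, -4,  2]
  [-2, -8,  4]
e^{tA} =
  [1, 2*t, -t]
  [-t, -t^2 - 4*t + 1, t^2/2 + 2*t]
  [-2*t, -2*t^2 - 8*t, t^2 + 4*t + 1]

Strategy: write A = P · J · P⁻¹ where J is a Jordan canonical form, so e^{tA} = P · e^{tJ} · P⁻¹, and e^{tJ} can be computed block-by-block.

A has Jordan form
J =
  [0, 1, 0]
  [0, 0, 1]
  [0, 0, 0]
(up to reordering of blocks).

Per-block formulas:
  For a 3×3 Jordan block J_3(0): exp(t · J_3(0)) = e^(0t)·(I + t·N + (t^2/2)·N^2), where N is the 3×3 nilpotent shift.

After assembling e^{tJ} and conjugating by P, we get:

e^{tA} =
  [1, 2*t, -t]
  [-t, -t^2 - 4*t + 1, t^2/2 + 2*t]
  [-2*t, -2*t^2 - 8*t, t^2 + 4*t + 1]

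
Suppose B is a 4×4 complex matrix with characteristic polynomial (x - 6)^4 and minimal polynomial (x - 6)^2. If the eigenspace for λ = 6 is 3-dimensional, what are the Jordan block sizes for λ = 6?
Block sizes for λ = 6: [2, 1, 1]

Step 1 — from the characteristic polynomial, algebraic multiplicity of λ = 6 is 4. From dim ker(B − (6)·I) = 3, there are exactly 3 Jordan blocks for λ = 6.
Step 2 — from the minimal polynomial, the factor (x − 6)^2 tells us the largest block for λ = 6 has size 2.
Step 3 — with total size 4, 3 blocks, and largest block 2, the block sizes (in nonincreasing order) are [2, 1, 1].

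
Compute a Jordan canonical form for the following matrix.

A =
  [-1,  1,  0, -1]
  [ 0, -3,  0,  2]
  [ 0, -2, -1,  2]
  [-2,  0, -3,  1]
J_3(-1) ⊕ J_1(-1)

The characteristic polynomial is
  det(x·I − A) = x^4 + 4*x^3 + 6*x^2 + 4*x + 1 = (x + 1)^4

Eigenvalues and multiplicities (the geometric multiplicity of λ is n − rank(A − λI), which equals the number of Jordan blocks for λ):
  λ = -1: algebraic multiplicity = 4, geometric multiplicity = 2

Determining the block sizes for each eigenvalue:
  λ = -1: with am = 4 and gm = 2, the partition is not yet determined (e.g. several partitions of 4 into 2 parts exist). Let N = A − (-1)·I. Computing rank(N^1) = 2, rank(N^2) = 1, rank(N^3) = 0; the number of blocks of size ≥ j is rank(N^{j−1}) − rank(N^j), giving [2, 1, 1]. So we have 1 block(s) of size 3, 1 block(s) of size 1 → block sizes [3, 1]

Assembling the blocks gives a Jordan form
J =
  [-1,  1,  0,  0]
  [ 0, -1,  1,  0]
  [ 0,  0, -1,  0]
  [ 0,  0,  0, -1]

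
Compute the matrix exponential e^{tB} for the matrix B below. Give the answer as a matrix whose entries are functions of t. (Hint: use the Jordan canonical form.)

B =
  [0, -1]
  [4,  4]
e^{tB} =
  [-2*t*exp(2*t) + exp(2*t), -t*exp(2*t)]
  [4*t*exp(2*t), 2*t*exp(2*t) + exp(2*t)]

Strategy: write B = P · J · P⁻¹ where J is a Jordan canonical form, so e^{tB} = P · e^{tJ} · P⁻¹, and e^{tJ} can be computed block-by-block.

B has Jordan form
J =
  [2, 1]
  [0, 2]
(up to reordering of blocks).

Per-block formulas:
  For a 2×2 Jordan block J_2(2): exp(t · J_2(2)) = e^(2t)·(I + t·N), where N is the 2×2 nilpotent shift.

After assembling e^{tJ} and conjugating by P, we get:

e^{tB} =
  [-2*t*exp(2*t) + exp(2*t), -t*exp(2*t)]
  [4*t*exp(2*t), 2*t*exp(2*t) + exp(2*t)]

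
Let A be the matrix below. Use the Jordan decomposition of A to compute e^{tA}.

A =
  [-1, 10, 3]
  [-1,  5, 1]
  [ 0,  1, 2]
e^{tA} =
  [-t^2*exp(2*t)/2 - 3*t*exp(2*t) + exp(2*t), 3*t^2*exp(2*t)/2 + 10*t*exp(2*t), t^2*exp(2*t)/2 + 3*t*exp(2*t)]
  [-t*exp(2*t), 3*t*exp(2*t) + exp(2*t), t*exp(2*t)]
  [-t^2*exp(2*t)/2, 3*t^2*exp(2*t)/2 + t*exp(2*t), t^2*exp(2*t)/2 + exp(2*t)]

Strategy: write A = P · J · P⁻¹ where J is a Jordan canonical form, so e^{tA} = P · e^{tJ} · P⁻¹, and e^{tJ} can be computed block-by-block.

A has Jordan form
J =
  [2, 1, 0]
  [0, 2, 1]
  [0, 0, 2]
(up to reordering of blocks).

Per-block formulas:
  For a 3×3 Jordan block J_3(2): exp(t · J_3(2)) = e^(2t)·(I + t·N + (t^2/2)·N^2), where N is the 3×3 nilpotent shift.

After assembling e^{tJ} and conjugating by P, we get:

e^{tA} =
  [-t^2*exp(2*t)/2 - 3*t*exp(2*t) + exp(2*t), 3*t^2*exp(2*t)/2 + 10*t*exp(2*t), t^2*exp(2*t)/2 + 3*t*exp(2*t)]
  [-t*exp(2*t), 3*t*exp(2*t) + exp(2*t), t*exp(2*t)]
  [-t^2*exp(2*t)/2, 3*t^2*exp(2*t)/2 + t*exp(2*t), t^2*exp(2*t)/2 + exp(2*t)]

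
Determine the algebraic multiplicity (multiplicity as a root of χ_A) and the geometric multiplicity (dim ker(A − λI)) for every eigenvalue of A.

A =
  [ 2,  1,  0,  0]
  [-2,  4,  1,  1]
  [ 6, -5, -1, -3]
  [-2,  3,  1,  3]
λ = 2: alg = 4, geom = 2

Step 1 — factor the characteristic polynomial to read off the algebraic multiplicities:
  χ_A(x) = (x - 2)^4

Step 2 — compute geometric multiplicities via the rank-nullity identity g(λ) = n − rank(A − λI):
  rank(A − (2)·I) = 2, so dim ker(A − (2)·I) = n − 2 = 2

Summary:
  λ = 2: algebraic multiplicity = 4, geometric multiplicity = 2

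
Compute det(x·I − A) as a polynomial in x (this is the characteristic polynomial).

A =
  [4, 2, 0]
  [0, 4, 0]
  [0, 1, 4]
x^3 - 12*x^2 + 48*x - 64

Expanding det(x·I − A) (e.g. by cofactor expansion or by noting that A is similar to its Jordan form J, which has the same characteristic polynomial as A) gives
  χ_A(x) = x^3 - 12*x^2 + 48*x - 64
which factors as (x - 4)^3. The eigenvalues (with algebraic multiplicities) are λ = 4 with multiplicity 3.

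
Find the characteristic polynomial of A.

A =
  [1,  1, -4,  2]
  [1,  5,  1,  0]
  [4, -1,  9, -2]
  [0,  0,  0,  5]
x^4 - 20*x^3 + 150*x^2 - 500*x + 625

Expanding det(x·I − A) (e.g. by cofactor expansion or by noting that A is similar to its Jordan form J, which has the same characteristic polynomial as A) gives
  χ_A(x) = x^4 - 20*x^3 + 150*x^2 - 500*x + 625
which factors as (x - 5)^4. The eigenvalues (with algebraic multiplicities) are λ = 5 with multiplicity 4.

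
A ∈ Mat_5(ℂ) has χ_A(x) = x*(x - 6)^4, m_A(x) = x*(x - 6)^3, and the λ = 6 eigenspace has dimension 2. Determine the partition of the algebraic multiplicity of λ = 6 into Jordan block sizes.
Block sizes for λ = 6: [3, 1]

Step 1 — from the characteristic polynomial, algebraic multiplicity of λ = 6 is 4. From dim ker(A − (6)·I) = 2, there are exactly 2 Jordan blocks for λ = 6.
Step 2 — from the minimal polynomial, the factor (x − 6)^3 tells us the largest block for λ = 6 has size 3.
Step 3 — with total size 4, 2 blocks, and largest block 3, the block sizes (in nonincreasing order) are [3, 1].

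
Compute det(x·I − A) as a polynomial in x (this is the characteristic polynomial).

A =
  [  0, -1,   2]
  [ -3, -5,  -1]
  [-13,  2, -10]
x^3 + 15*x^2 + 75*x + 125

Expanding det(x·I − A) (e.g. by cofactor expansion or by noting that A is similar to its Jordan form J, which has the same characteristic polynomial as A) gives
  χ_A(x) = x^3 + 15*x^2 + 75*x + 125
which factors as (x + 5)^3. The eigenvalues (with algebraic multiplicities) are λ = -5 with multiplicity 3.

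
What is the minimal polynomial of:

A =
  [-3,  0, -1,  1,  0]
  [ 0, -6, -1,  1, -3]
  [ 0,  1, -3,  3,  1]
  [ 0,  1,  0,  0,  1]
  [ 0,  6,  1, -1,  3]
x^4 + 6*x^3 + 9*x^2

The characteristic polynomial is χ_A(x) = x^2*(x + 3)^3, so the eigenvalues are known. The minimal polynomial is
  m_A(x) = Π_λ (x − λ)^{k_λ}
where k_λ is the size of the *largest* Jordan block for λ (equivalently, the smallest k with (A − λI)^k v = 0 for every generalised eigenvector v of λ).

  λ = -3: largest Jordan block has size 2, contributing (x + 3)^2
  λ = 0: largest Jordan block has size 2, contributing (x − 0)^2

So m_A(x) = x^2*(x + 3)^2 = x^4 + 6*x^3 + 9*x^2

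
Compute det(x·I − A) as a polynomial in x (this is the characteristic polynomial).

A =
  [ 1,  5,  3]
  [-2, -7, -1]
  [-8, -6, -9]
x^3 + 15*x^2 + 75*x + 125

Expanding det(x·I − A) (e.g. by cofactor expansion or by noting that A is similar to its Jordan form J, which has the same characteristic polynomial as A) gives
  χ_A(x) = x^3 + 15*x^2 + 75*x + 125
which factors as (x + 5)^3. The eigenvalues (with algebraic multiplicities) are λ = -5 with multiplicity 3.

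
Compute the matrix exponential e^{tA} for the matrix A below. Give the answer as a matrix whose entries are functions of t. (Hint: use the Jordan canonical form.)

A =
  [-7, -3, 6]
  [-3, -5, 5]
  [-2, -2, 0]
e^{tA} =
  [3*t^2*exp(-4*t) - 3*t*exp(-4*t) + exp(-4*t), -3*t*exp(-4*t), -9*t^2*exp(-4*t)/2 + 6*t*exp(-4*t)]
  [t^2*exp(-4*t) - 3*t*exp(-4*t), -t*exp(-4*t) + exp(-4*t), -3*t^2*exp(-4*t)/2 + 5*t*exp(-4*t)]
  [2*t^2*exp(-4*t) - 2*t*exp(-4*t), -2*t*exp(-4*t), -3*t^2*exp(-4*t) + 4*t*exp(-4*t) + exp(-4*t)]

Strategy: write A = P · J · P⁻¹ where J is a Jordan canonical form, so e^{tA} = P · e^{tJ} · P⁻¹, and e^{tJ} can be computed block-by-block.

A has Jordan form
J =
  [-4,  1,  0]
  [ 0, -4,  1]
  [ 0,  0, -4]
(up to reordering of blocks).

Per-block formulas:
  For a 3×3 Jordan block J_3(-4): exp(t · J_3(-4)) = e^(-4t)·(I + t·N + (t^2/2)·N^2), where N is the 3×3 nilpotent shift.

After assembling e^{tJ} and conjugating by P, we get:

e^{tA} =
  [3*t^2*exp(-4*t) - 3*t*exp(-4*t) + exp(-4*t), -3*t*exp(-4*t), -9*t^2*exp(-4*t)/2 + 6*t*exp(-4*t)]
  [t^2*exp(-4*t) - 3*t*exp(-4*t), -t*exp(-4*t) + exp(-4*t), -3*t^2*exp(-4*t)/2 + 5*t*exp(-4*t)]
  [2*t^2*exp(-4*t) - 2*t*exp(-4*t), -2*t*exp(-4*t), -3*t^2*exp(-4*t) + 4*t*exp(-4*t) + exp(-4*t)]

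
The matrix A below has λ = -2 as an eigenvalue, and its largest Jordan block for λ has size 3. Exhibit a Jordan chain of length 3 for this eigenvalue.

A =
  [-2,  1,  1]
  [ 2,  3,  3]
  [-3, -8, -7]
A Jordan chain for λ = -2 of length 3:
v_1 = (-1, 1, -1)ᵀ
v_2 = (0, 2, -3)ᵀ
v_3 = (1, 0, 0)ᵀ

Let N = A − (-2)·I. We want v_3 with N^3 v_3 = 0 but N^2 v_3 ≠ 0; then v_{j-1} := N · v_j for j = 3, …, 2.

Pick v_3 = (1, 0, 0)ᵀ.
Then v_2 = N · v_3 = (0, 2, -3)ᵀ.
Then v_1 = N · v_2 = (-1, 1, -1)ᵀ.

Sanity check: (A − (-2)·I) v_1 = (0, 0, 0)ᵀ = 0. ✓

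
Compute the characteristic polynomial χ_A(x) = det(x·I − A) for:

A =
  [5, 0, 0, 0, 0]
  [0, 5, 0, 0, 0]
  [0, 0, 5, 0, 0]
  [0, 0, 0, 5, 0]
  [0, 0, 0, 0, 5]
x^5 - 25*x^4 + 250*x^3 - 1250*x^2 + 3125*x - 3125

Expanding det(x·I − A) (e.g. by cofactor expansion or by noting that A is similar to its Jordan form J, which has the same characteristic polynomial as A) gives
  χ_A(x) = x^5 - 25*x^4 + 250*x^3 - 1250*x^2 + 3125*x - 3125
which factors as (x - 5)^5. The eigenvalues (with algebraic multiplicities) are λ = 5 with multiplicity 5.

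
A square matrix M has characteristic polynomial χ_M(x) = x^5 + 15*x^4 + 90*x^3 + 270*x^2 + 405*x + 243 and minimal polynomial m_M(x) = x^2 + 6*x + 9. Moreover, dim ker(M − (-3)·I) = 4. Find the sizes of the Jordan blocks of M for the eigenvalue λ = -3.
Block sizes for λ = -3: [2, 1, 1, 1]

Step 1 — from the characteristic polynomial, algebraic multiplicity of λ = -3 is 5. From dim ker(M − (-3)·I) = 4, there are exactly 4 Jordan blocks for λ = -3.
Step 2 — from the minimal polynomial, the factor (x + 3)^2 tells us the largest block for λ = -3 has size 2.
Step 3 — with total size 5, 4 blocks, and largest block 2, the block sizes (in nonincreasing order) are [2, 1, 1, 1].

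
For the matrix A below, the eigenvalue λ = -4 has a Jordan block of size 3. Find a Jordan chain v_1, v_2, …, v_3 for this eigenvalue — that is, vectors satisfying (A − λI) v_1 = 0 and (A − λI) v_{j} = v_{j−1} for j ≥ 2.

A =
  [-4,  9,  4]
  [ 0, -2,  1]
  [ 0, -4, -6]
A Jordan chain for λ = -4 of length 3:
v_1 = (2, 0, 0)ᵀ
v_2 = (9, 2, -4)ᵀ
v_3 = (0, 1, 0)ᵀ

Let N = A − (-4)·I. We want v_3 with N^3 v_3 = 0 but N^2 v_3 ≠ 0; then v_{j-1} := N · v_j for j = 3, …, 2.

Pick v_3 = (0, 1, 0)ᵀ.
Then v_2 = N · v_3 = (9, 2, -4)ᵀ.
Then v_1 = N · v_2 = (2, 0, 0)ᵀ.

Sanity check: (A − (-4)·I) v_1 = (0, 0, 0)ᵀ = 0. ✓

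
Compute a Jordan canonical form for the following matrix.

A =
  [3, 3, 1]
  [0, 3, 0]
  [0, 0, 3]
J_2(3) ⊕ J_1(3)

The characteristic polynomial is
  det(x·I − A) = x^3 - 9*x^2 + 27*x - 27 = (x - 3)^3

Eigenvalues and multiplicities (the geometric multiplicity of λ is n − rank(A − λI), which equals the number of Jordan blocks for λ):
  λ = 3: algebraic multiplicity = 3, geometric multiplicity = 2

Determining the block sizes for each eigenvalue:
  λ = 3: 2 blocks summing to 3 forces exactly one block of size 2 and the rest size 1 → block sizes [2, 1]

Assembling the blocks gives a Jordan form
J =
  [3, 1, 0]
  [0, 3, 0]
  [0, 0, 3]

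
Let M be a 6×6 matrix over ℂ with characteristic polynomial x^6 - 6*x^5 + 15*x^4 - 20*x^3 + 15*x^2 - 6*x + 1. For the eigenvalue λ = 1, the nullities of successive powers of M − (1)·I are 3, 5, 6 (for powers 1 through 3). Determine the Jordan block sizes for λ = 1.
Block sizes for λ = 1: [3, 2, 1]

From the dimensions of kernels of powers, the number of Jordan blocks of size at least j is d_j − d_{j−1} where d_j = dim ker(N^j) (with d_0 = 0). Computing the differences gives [3, 2, 1].
The number of blocks of size exactly k is (#blocks of size ≥ k) − (#blocks of size ≥ k + 1), so the partition is: 1 block(s) of size 1, 1 block(s) of size 2, 1 block(s) of size 3.
In nonincreasing order the block sizes are [3, 2, 1].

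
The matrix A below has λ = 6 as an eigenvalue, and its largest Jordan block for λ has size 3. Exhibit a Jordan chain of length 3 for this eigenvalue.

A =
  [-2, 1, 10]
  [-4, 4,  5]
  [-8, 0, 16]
A Jordan chain for λ = 6 of length 3:
v_1 = (-20, 0, -16)ᵀ
v_2 = (-8, -4, -8)ᵀ
v_3 = (1, 0, 0)ᵀ

Let N = A − (6)·I. We want v_3 with N^3 v_3 = 0 but N^2 v_3 ≠ 0; then v_{j-1} := N · v_j for j = 3, …, 2.

Pick v_3 = (1, 0, 0)ᵀ.
Then v_2 = N · v_3 = (-8, -4, -8)ᵀ.
Then v_1 = N · v_2 = (-20, 0, -16)ᵀ.

Sanity check: (A − (6)·I) v_1 = (0, 0, 0)ᵀ = 0. ✓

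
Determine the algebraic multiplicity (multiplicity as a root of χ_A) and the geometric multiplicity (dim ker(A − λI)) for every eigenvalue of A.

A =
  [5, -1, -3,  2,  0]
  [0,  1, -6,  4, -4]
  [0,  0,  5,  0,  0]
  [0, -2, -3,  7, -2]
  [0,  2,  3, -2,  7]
λ = 5: alg = 5, geom = 3

Step 1 — factor the characteristic polynomial to read off the algebraic multiplicities:
  χ_A(x) = (x - 5)^5

Step 2 — compute geometric multiplicities via the rank-nullity identity g(λ) = n − rank(A − λI):
  rank(A − (5)·I) = 2, so dim ker(A − (5)·I) = n − 2 = 3

Summary:
  λ = 5: algebraic multiplicity = 5, geometric multiplicity = 3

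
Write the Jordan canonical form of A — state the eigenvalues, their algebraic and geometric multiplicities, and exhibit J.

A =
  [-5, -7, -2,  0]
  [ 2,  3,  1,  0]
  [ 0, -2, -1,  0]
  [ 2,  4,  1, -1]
J_3(-1) ⊕ J_1(-1)

The characteristic polynomial is
  det(x·I − A) = x^4 + 4*x^3 + 6*x^2 + 4*x + 1 = (x + 1)^4

Eigenvalues and multiplicities (the geometric multiplicity of λ is n − rank(A − λI), which equals the number of Jordan blocks for λ):
  λ = -1: algebraic multiplicity = 4, geometric multiplicity = 2

Determining the block sizes for each eigenvalue:
  λ = -1: with am = 4 and gm = 2, the partition is not yet determined (e.g. several partitions of 4 into 2 parts exist). Let N = A − (-1)·I. Computing rank(N^1) = 2, rank(N^2) = 1, rank(N^3) = 0; the number of blocks of size ≥ j is rank(N^{j−1}) − rank(N^j), giving [2, 1, 1]. So we have 1 block(s) of size 3, 1 block(s) of size 1 → block sizes [3, 1]

Assembling the blocks gives a Jordan form
J =
  [-1,  1,  0,  0]
  [ 0, -1,  1,  0]
  [ 0,  0, -1,  0]
  [ 0,  0,  0, -1]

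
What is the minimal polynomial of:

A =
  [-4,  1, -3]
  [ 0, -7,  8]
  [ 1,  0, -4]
x^3 + 15*x^2 + 75*x + 125

The characteristic polynomial is χ_A(x) = (x + 5)^3, so the eigenvalues are known. The minimal polynomial is
  m_A(x) = Π_λ (x − λ)^{k_λ}
where k_λ is the size of the *largest* Jordan block for λ (equivalently, the smallest k with (A − λI)^k v = 0 for every generalised eigenvector v of λ).

  λ = -5: largest Jordan block has size 3, contributing (x + 5)^3

So m_A(x) = (x + 5)^3 = x^3 + 15*x^2 + 75*x + 125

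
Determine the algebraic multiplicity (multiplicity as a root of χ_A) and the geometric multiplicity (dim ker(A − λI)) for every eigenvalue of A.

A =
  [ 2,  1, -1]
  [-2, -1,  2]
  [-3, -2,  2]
λ = 1: alg = 3, geom = 1

Step 1 — factor the characteristic polynomial to read off the algebraic multiplicities:
  χ_A(x) = (x - 1)^3

Step 2 — compute geometric multiplicities via the rank-nullity identity g(λ) = n − rank(A − λI):
  rank(A − (1)·I) = 2, so dim ker(A − (1)·I) = n − 2 = 1

Summary:
  λ = 1: algebraic multiplicity = 3, geometric multiplicity = 1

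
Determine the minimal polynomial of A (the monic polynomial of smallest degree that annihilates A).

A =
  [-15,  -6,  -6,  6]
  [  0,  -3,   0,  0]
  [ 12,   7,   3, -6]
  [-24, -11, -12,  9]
x^3 + 3*x^2 - 9*x - 27

The characteristic polynomial is χ_A(x) = (x - 3)*(x + 3)^3, so the eigenvalues are known. The minimal polynomial is
  m_A(x) = Π_λ (x − λ)^{k_λ}
where k_λ is the size of the *largest* Jordan block for λ (equivalently, the smallest k with (A − λI)^k v = 0 for every generalised eigenvector v of λ).

  λ = -3: largest Jordan block has size 2, contributing (x + 3)^2
  λ = 3: largest Jordan block has size 1, contributing (x − 3)

So m_A(x) = (x - 3)*(x + 3)^2 = x^3 + 3*x^2 - 9*x - 27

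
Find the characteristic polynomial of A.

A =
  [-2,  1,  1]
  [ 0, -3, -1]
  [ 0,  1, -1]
x^3 + 6*x^2 + 12*x + 8

Expanding det(x·I − A) (e.g. by cofactor expansion or by noting that A is similar to its Jordan form J, which has the same characteristic polynomial as A) gives
  χ_A(x) = x^3 + 6*x^2 + 12*x + 8
which factors as (x + 2)^3. The eigenvalues (with algebraic multiplicities) are λ = -2 with multiplicity 3.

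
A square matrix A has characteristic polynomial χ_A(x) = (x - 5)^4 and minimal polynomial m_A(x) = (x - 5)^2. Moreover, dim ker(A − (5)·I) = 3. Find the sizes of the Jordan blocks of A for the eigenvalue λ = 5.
Block sizes for λ = 5: [2, 1, 1]

Step 1 — from the characteristic polynomial, algebraic multiplicity of λ = 5 is 4. From dim ker(A − (5)·I) = 3, there are exactly 3 Jordan blocks for λ = 5.
Step 2 — from the minimal polynomial, the factor (x − 5)^2 tells us the largest block for λ = 5 has size 2.
Step 3 — with total size 4, 3 blocks, and largest block 2, the block sizes (in nonincreasing order) are [2, 1, 1].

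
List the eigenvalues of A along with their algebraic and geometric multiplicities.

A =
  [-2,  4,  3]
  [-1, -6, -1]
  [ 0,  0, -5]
λ = -5: alg = 1, geom = 1; λ = -4: alg = 2, geom = 1

Step 1 — factor the characteristic polynomial to read off the algebraic multiplicities:
  χ_A(x) = (x + 4)^2*(x + 5)

Step 2 — compute geometric multiplicities via the rank-nullity identity g(λ) = n − rank(A − λI):
  rank(A − (-5)·I) = 2, so dim ker(A − (-5)·I) = n − 2 = 1
  rank(A − (-4)·I) = 2, so dim ker(A − (-4)·I) = n − 2 = 1

Summary:
  λ = -5: algebraic multiplicity = 1, geometric multiplicity = 1
  λ = -4: algebraic multiplicity = 2, geometric multiplicity = 1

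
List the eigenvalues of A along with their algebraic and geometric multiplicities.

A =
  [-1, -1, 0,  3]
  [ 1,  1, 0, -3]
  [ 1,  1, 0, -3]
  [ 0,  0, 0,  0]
λ = 0: alg = 4, geom = 3

Step 1 — factor the characteristic polynomial to read off the algebraic multiplicities:
  χ_A(x) = x^4

Step 2 — compute geometric multiplicities via the rank-nullity identity g(λ) = n − rank(A − λI):
  rank(A − (0)·I) = 1, so dim ker(A − (0)·I) = n − 1 = 3

Summary:
  λ = 0: algebraic multiplicity = 4, geometric multiplicity = 3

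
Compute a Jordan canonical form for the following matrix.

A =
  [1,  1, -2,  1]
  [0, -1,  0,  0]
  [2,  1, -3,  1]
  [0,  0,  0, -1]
J_2(-1) ⊕ J_1(-1) ⊕ J_1(-1)

The characteristic polynomial is
  det(x·I − A) = x^4 + 4*x^3 + 6*x^2 + 4*x + 1 = (x + 1)^4

Eigenvalues and multiplicities (the geometric multiplicity of λ is n − rank(A − λI), which equals the number of Jordan blocks for λ):
  λ = -1: algebraic multiplicity = 4, geometric multiplicity = 3

Determining the block sizes for each eigenvalue:
  λ = -1: 3 blocks summing to 4 forces exactly one block of size 2 and the rest size 1 → block sizes [2, 1, 1]

Assembling the blocks gives a Jordan form
J =
  [-1,  1,  0,  0]
  [ 0, -1,  0,  0]
  [ 0,  0, -1,  0]
  [ 0,  0,  0, -1]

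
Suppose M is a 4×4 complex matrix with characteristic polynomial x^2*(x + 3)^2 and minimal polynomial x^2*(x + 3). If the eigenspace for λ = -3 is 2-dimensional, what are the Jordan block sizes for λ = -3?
Block sizes for λ = -3: [1, 1]

Step 1 — from the characteristic polynomial, algebraic multiplicity of λ = -3 is 2. From dim ker(M − (-3)·I) = 2, there are exactly 2 Jordan blocks for λ = -3.
Step 2 — from the minimal polynomial, the factor (x + 3) tells us the largest block for λ = -3 has size 1.
Step 3 — with total size 2, 2 blocks, and largest block 1, the block sizes (in nonincreasing order) are [1, 1].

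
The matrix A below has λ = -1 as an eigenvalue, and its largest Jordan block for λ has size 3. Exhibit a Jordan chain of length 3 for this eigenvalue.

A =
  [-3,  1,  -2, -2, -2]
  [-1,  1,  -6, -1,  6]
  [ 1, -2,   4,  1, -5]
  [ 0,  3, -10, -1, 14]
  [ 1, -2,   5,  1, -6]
A Jordan chain for λ = -1 of length 3:
v_1 = (-1, 0, 0, 1, 0)ᵀ
v_2 = (-2, -1, 1, 0, 1)ᵀ
v_3 = (1, 0, 0, 0, 0)ᵀ

Let N = A − (-1)·I. We want v_3 with N^3 v_3 = 0 but N^2 v_3 ≠ 0; then v_{j-1} := N · v_j for j = 3, …, 2.

Pick v_3 = (1, 0, 0, 0, 0)ᵀ.
Then v_2 = N · v_3 = (-2, -1, 1, 0, 1)ᵀ.
Then v_1 = N · v_2 = (-1, 0, 0, 1, 0)ᵀ.

Sanity check: (A − (-1)·I) v_1 = (0, 0, 0, 0, 0)ᵀ = 0. ✓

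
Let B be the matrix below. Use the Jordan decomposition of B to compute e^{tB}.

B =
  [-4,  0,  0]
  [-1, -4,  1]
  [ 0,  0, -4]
e^{tB} =
  [exp(-4*t), 0, 0]
  [-t*exp(-4*t), exp(-4*t), t*exp(-4*t)]
  [0, 0, exp(-4*t)]

Strategy: write B = P · J · P⁻¹ where J is a Jordan canonical form, so e^{tB} = P · e^{tJ} · P⁻¹, and e^{tJ} can be computed block-by-block.

B has Jordan form
J =
  [-4,  1,  0]
  [ 0, -4,  0]
  [ 0,  0, -4]
(up to reordering of blocks).

Per-block formulas:
  For a 2×2 Jordan block J_2(-4): exp(t · J_2(-4)) = e^(-4t)·(I + t·N), where N is the 2×2 nilpotent shift.
  For a 1×1 block at λ = -4: exp(t · [-4]) = [e^(-4t)].

After assembling e^{tJ} and conjugating by P, we get:

e^{tB} =
  [exp(-4*t), 0, 0]
  [-t*exp(-4*t), exp(-4*t), t*exp(-4*t)]
  [0, 0, exp(-4*t)]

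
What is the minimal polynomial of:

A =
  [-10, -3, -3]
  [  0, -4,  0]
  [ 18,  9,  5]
x^2 + 5*x + 4

The characteristic polynomial is χ_A(x) = (x + 1)*(x + 4)^2, so the eigenvalues are known. The minimal polynomial is
  m_A(x) = Π_λ (x − λ)^{k_λ}
where k_λ is the size of the *largest* Jordan block for λ (equivalently, the smallest k with (A − λI)^k v = 0 for every generalised eigenvector v of λ).

  λ = -4: largest Jordan block has size 1, contributing (x + 4)
  λ = -1: largest Jordan block has size 1, contributing (x + 1)

So m_A(x) = (x + 1)*(x + 4) = x^2 + 5*x + 4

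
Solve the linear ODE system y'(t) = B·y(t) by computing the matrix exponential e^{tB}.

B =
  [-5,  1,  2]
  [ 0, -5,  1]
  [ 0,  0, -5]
e^{tB} =
  [exp(-5*t), t*exp(-5*t), t^2*exp(-5*t)/2 + 2*t*exp(-5*t)]
  [0, exp(-5*t), t*exp(-5*t)]
  [0, 0, exp(-5*t)]

Strategy: write B = P · J · P⁻¹ where J is a Jordan canonical form, so e^{tB} = P · e^{tJ} · P⁻¹, and e^{tJ} can be computed block-by-block.

B has Jordan form
J =
  [-5,  1,  0]
  [ 0, -5,  1]
  [ 0,  0, -5]
(up to reordering of blocks).

Per-block formulas:
  For a 3×3 Jordan block J_3(-5): exp(t · J_3(-5)) = e^(-5t)·(I + t·N + (t^2/2)·N^2), where N is the 3×3 nilpotent shift.

After assembling e^{tJ} and conjugating by P, we get:

e^{tB} =
  [exp(-5*t), t*exp(-5*t), t^2*exp(-5*t)/2 + 2*t*exp(-5*t)]
  [0, exp(-5*t), t*exp(-5*t)]
  [0, 0, exp(-5*t)]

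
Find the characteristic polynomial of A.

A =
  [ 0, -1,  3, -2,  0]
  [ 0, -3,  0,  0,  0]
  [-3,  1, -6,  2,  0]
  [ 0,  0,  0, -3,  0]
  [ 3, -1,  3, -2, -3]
x^5 + 15*x^4 + 90*x^3 + 270*x^2 + 405*x + 243

Expanding det(x·I − A) (e.g. by cofactor expansion or by noting that A is similar to its Jordan form J, which has the same characteristic polynomial as A) gives
  χ_A(x) = x^5 + 15*x^4 + 90*x^3 + 270*x^2 + 405*x + 243
which factors as (x + 3)^5. The eigenvalues (with algebraic multiplicities) are λ = -3 with multiplicity 5.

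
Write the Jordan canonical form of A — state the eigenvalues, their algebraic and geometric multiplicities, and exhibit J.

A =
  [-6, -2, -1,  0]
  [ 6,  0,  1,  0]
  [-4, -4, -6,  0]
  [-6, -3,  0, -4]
J_3(-4) ⊕ J_1(-4)

The characteristic polynomial is
  det(x·I − A) = x^4 + 16*x^3 + 96*x^2 + 256*x + 256 = (x + 4)^4

Eigenvalues and multiplicities (the geometric multiplicity of λ is n − rank(A − λI), which equals the number of Jordan blocks for λ):
  λ = -4: algebraic multiplicity = 4, geometric multiplicity = 2

Determining the block sizes for each eigenvalue:
  λ = -4: with am = 4 and gm = 2, the partition is not yet determined (e.g. several partitions of 4 into 2 parts exist). Let N = A − (-4)·I. Computing rank(N^1) = 2, rank(N^2) = 1, rank(N^3) = 0; the number of blocks of size ≥ j is rank(N^{j−1}) − rank(N^j), giving [2, 1, 1]. So we have 1 block(s) of size 3, 1 block(s) of size 1 → block sizes [3, 1]

Assembling the blocks gives a Jordan form
J =
  [-4,  1,  0,  0]
  [ 0, -4,  1,  0]
  [ 0,  0, -4,  0]
  [ 0,  0,  0, -4]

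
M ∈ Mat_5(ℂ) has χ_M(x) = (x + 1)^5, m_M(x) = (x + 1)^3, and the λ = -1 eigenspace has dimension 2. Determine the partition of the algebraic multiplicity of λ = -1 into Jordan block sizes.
Block sizes for λ = -1: [3, 2]

Step 1 — from the characteristic polynomial, algebraic multiplicity of λ = -1 is 5. From dim ker(M − (-1)·I) = 2, there are exactly 2 Jordan blocks for λ = -1.
Step 2 — from the minimal polynomial, the factor (x + 1)^3 tells us the largest block for λ = -1 has size 3.
Step 3 — with total size 5, 2 blocks, and largest block 3, the block sizes (in nonincreasing order) are [3, 2].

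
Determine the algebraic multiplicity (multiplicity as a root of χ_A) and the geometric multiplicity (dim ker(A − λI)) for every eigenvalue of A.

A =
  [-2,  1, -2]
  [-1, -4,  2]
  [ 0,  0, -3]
λ = -3: alg = 3, geom = 2

Step 1 — factor the characteristic polynomial to read off the algebraic multiplicities:
  χ_A(x) = (x + 3)^3

Step 2 — compute geometric multiplicities via the rank-nullity identity g(λ) = n − rank(A − λI):
  rank(A − (-3)·I) = 1, so dim ker(A − (-3)·I) = n − 1 = 2

Summary:
  λ = -3: algebraic multiplicity = 3, geometric multiplicity = 2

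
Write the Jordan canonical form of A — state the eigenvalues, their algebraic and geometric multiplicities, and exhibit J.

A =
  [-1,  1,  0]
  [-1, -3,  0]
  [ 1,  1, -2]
J_2(-2) ⊕ J_1(-2)

The characteristic polynomial is
  det(x·I − A) = x^3 + 6*x^2 + 12*x + 8 = (x + 2)^3

Eigenvalues and multiplicities (the geometric multiplicity of λ is n − rank(A − λI), which equals the number of Jordan blocks for λ):
  λ = -2: algebraic multiplicity = 3, geometric multiplicity = 2

Determining the block sizes for each eigenvalue:
  λ = -2: 2 blocks summing to 3 forces exactly one block of size 2 and the rest size 1 → block sizes [2, 1]

Assembling the blocks gives a Jordan form
J =
  [-2,  1,  0]
  [ 0, -2,  0]
  [ 0,  0, -2]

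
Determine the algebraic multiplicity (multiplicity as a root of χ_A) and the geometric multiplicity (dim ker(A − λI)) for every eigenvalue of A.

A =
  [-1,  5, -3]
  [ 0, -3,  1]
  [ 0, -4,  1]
λ = -1: alg = 3, geom = 1

Step 1 — factor the characteristic polynomial to read off the algebraic multiplicities:
  χ_A(x) = (x + 1)^3

Step 2 — compute geometric multiplicities via the rank-nullity identity g(λ) = n − rank(A − λI):
  rank(A − (-1)·I) = 2, so dim ker(A − (-1)·I) = n − 2 = 1

Summary:
  λ = -1: algebraic multiplicity = 3, geometric multiplicity = 1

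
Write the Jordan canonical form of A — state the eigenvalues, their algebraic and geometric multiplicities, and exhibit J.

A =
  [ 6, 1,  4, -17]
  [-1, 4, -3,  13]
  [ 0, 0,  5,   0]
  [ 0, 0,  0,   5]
J_3(5) ⊕ J_1(5)

The characteristic polynomial is
  det(x·I − A) = x^4 - 20*x^3 + 150*x^2 - 500*x + 625 = (x - 5)^4

Eigenvalues and multiplicities (the geometric multiplicity of λ is n − rank(A − λI), which equals the number of Jordan blocks for λ):
  λ = 5: algebraic multiplicity = 4, geometric multiplicity = 2

Determining the block sizes for each eigenvalue:
  λ = 5: with am = 4 and gm = 2, the partition is not yet determined (e.g. several partitions of 4 into 2 parts exist). Let N = A − (5)·I. Computing rank(N^1) = 2, rank(N^2) = 1, rank(N^3) = 0; the number of blocks of size ≥ j is rank(N^{j−1}) − rank(N^j), giving [2, 1, 1]. So we have 1 block(s) of size 3, 1 block(s) of size 1 → block sizes [3, 1]

Assembling the blocks gives a Jordan form
J =
  [5, 1, 0, 0]
  [0, 5, 1, 0]
  [0, 0, 5, 0]
  [0, 0, 0, 5]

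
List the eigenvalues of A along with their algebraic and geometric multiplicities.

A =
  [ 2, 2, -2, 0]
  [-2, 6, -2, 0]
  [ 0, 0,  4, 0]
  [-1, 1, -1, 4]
λ = 4: alg = 4, geom = 3

Step 1 — factor the characteristic polynomial to read off the algebraic multiplicities:
  χ_A(x) = (x - 4)^4

Step 2 — compute geometric multiplicities via the rank-nullity identity g(λ) = n − rank(A − λI):
  rank(A − (4)·I) = 1, so dim ker(A − (4)·I) = n − 1 = 3

Summary:
  λ = 4: algebraic multiplicity = 4, geometric multiplicity = 3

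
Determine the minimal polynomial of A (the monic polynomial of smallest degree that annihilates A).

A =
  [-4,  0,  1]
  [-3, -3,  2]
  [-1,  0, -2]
x^3 + 9*x^2 + 27*x + 27

The characteristic polynomial is χ_A(x) = (x + 3)^3, so the eigenvalues are known. The minimal polynomial is
  m_A(x) = Π_λ (x − λ)^{k_λ}
where k_λ is the size of the *largest* Jordan block for λ (equivalently, the smallest k with (A − λI)^k v = 0 for every generalised eigenvector v of λ).

  λ = -3: largest Jordan block has size 3, contributing (x + 3)^3

So m_A(x) = (x + 3)^3 = x^3 + 9*x^2 + 27*x + 27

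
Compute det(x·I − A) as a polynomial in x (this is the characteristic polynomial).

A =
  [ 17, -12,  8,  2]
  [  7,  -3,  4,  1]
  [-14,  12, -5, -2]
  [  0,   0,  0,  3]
x^4 - 12*x^3 + 54*x^2 - 108*x + 81

Expanding det(x·I − A) (e.g. by cofactor expansion or by noting that A is similar to its Jordan form J, which has the same characteristic polynomial as A) gives
  χ_A(x) = x^4 - 12*x^3 + 54*x^2 - 108*x + 81
which factors as (x - 3)^4. The eigenvalues (with algebraic multiplicities) are λ = 3 with multiplicity 4.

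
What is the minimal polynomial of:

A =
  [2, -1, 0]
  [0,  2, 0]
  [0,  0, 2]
x^2 - 4*x + 4

The characteristic polynomial is χ_A(x) = (x - 2)^3, so the eigenvalues are known. The minimal polynomial is
  m_A(x) = Π_λ (x − λ)^{k_λ}
where k_λ is the size of the *largest* Jordan block for λ (equivalently, the smallest k with (A − λI)^k v = 0 for every generalised eigenvector v of λ).

  λ = 2: largest Jordan block has size 2, contributing (x − 2)^2

So m_A(x) = (x - 2)^2 = x^2 - 4*x + 4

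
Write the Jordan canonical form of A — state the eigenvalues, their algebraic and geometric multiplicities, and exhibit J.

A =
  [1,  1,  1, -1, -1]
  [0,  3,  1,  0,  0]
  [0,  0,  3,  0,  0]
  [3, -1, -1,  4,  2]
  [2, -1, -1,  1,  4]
J_3(3) ⊕ J_2(3)

The characteristic polynomial is
  det(x·I − A) = x^5 - 15*x^4 + 90*x^3 - 270*x^2 + 405*x - 243 = (x - 3)^5

Eigenvalues and multiplicities (the geometric multiplicity of λ is n − rank(A − λI), which equals the number of Jordan blocks for λ):
  λ = 3: algebraic multiplicity = 5, geometric multiplicity = 2

Determining the block sizes for each eigenvalue:
  λ = 3: with am = 5 and gm = 2, the partition is not yet determined (e.g. several partitions of 5 into 2 parts exist). Let N = A − (3)·I. Computing rank(N^1) = 3, rank(N^2) = 1, rank(N^3) = 0; the number of blocks of size ≥ j is rank(N^{j−1}) − rank(N^j), giving [2, 2, 1]. So we have 1 block(s) of size 3, 1 block(s) of size 2 → block sizes [3, 2]

Assembling the blocks gives a Jordan form
J =
  [3, 1, 0, 0, 0]
  [0, 3, 1, 0, 0]
  [0, 0, 3, 0, 0]
  [0, 0, 0, 3, 1]
  [0, 0, 0, 0, 3]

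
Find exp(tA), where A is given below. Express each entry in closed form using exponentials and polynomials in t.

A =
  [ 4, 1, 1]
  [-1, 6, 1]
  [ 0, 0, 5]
e^{tA} =
  [-t*exp(5*t) + exp(5*t), t*exp(5*t), t*exp(5*t)]
  [-t*exp(5*t), t*exp(5*t) + exp(5*t), t*exp(5*t)]
  [0, 0, exp(5*t)]

Strategy: write A = P · J · P⁻¹ where J is a Jordan canonical form, so e^{tA} = P · e^{tJ} · P⁻¹, and e^{tJ} can be computed block-by-block.

A has Jordan form
J =
  [5, 1, 0]
  [0, 5, 0]
  [0, 0, 5]
(up to reordering of blocks).

Per-block formulas:
  For a 2×2 Jordan block J_2(5): exp(t · J_2(5)) = e^(5t)·(I + t·N), where N is the 2×2 nilpotent shift.
  For a 1×1 block at λ = 5: exp(t · [5]) = [e^(5t)].

After assembling e^{tJ} and conjugating by P, we get:

e^{tA} =
  [-t*exp(5*t) + exp(5*t), t*exp(5*t), t*exp(5*t)]
  [-t*exp(5*t), t*exp(5*t) + exp(5*t), t*exp(5*t)]
  [0, 0, exp(5*t)]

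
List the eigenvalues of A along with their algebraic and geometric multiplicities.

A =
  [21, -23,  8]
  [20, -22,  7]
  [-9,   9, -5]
λ = -2: alg = 3, geom = 1

Step 1 — factor the characteristic polynomial to read off the algebraic multiplicities:
  χ_A(x) = (x + 2)^3

Step 2 — compute geometric multiplicities via the rank-nullity identity g(λ) = n − rank(A − λI):
  rank(A − (-2)·I) = 2, so dim ker(A − (-2)·I) = n − 2 = 1

Summary:
  λ = -2: algebraic multiplicity = 3, geometric multiplicity = 1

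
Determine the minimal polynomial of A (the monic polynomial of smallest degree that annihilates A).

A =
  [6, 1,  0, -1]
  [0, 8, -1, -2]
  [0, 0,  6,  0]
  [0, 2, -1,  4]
x^2 - 12*x + 36

The characteristic polynomial is χ_A(x) = (x - 6)^4, so the eigenvalues are known. The minimal polynomial is
  m_A(x) = Π_λ (x − λ)^{k_λ}
where k_λ is the size of the *largest* Jordan block for λ (equivalently, the smallest k with (A − λI)^k v = 0 for every generalised eigenvector v of λ).

  λ = 6: largest Jordan block has size 2, contributing (x − 6)^2

So m_A(x) = (x - 6)^2 = x^2 - 12*x + 36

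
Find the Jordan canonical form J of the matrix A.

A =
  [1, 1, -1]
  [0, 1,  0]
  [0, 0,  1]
J_2(1) ⊕ J_1(1)

The characteristic polynomial is
  det(x·I − A) = x^3 - 3*x^2 + 3*x - 1 = (x - 1)^3

Eigenvalues and multiplicities (the geometric multiplicity of λ is n − rank(A − λI), which equals the number of Jordan blocks for λ):
  λ = 1: algebraic multiplicity = 3, geometric multiplicity = 2

Determining the block sizes for each eigenvalue:
  λ = 1: 2 blocks summing to 3 forces exactly one block of size 2 and the rest size 1 → block sizes [2, 1]

Assembling the blocks gives a Jordan form
J =
  [1, 1, 0]
  [0, 1, 0]
  [0, 0, 1]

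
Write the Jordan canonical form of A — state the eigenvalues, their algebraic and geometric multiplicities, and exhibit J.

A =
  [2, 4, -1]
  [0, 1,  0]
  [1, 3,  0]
J_3(1)

The characteristic polynomial is
  det(x·I − A) = x^3 - 3*x^2 + 3*x - 1 = (x - 1)^3

Eigenvalues and multiplicities (the geometric multiplicity of λ is n − rank(A − λI), which equals the number of Jordan blocks for λ):
  λ = 1: algebraic multiplicity = 3, geometric multiplicity = 1

Determining the block sizes for each eigenvalue:
  λ = 1: one block (gm = 1), so the single block has size am = 3 → block sizes [3]

Assembling the blocks gives a Jordan form
J =
  [1, 1, 0]
  [0, 1, 1]
  [0, 0, 1]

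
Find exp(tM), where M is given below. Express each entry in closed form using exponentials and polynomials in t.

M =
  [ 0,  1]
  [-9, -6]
e^{tM} =
  [3*t*exp(-3*t) + exp(-3*t), t*exp(-3*t)]
  [-9*t*exp(-3*t), -3*t*exp(-3*t) + exp(-3*t)]

Strategy: write M = P · J · P⁻¹ where J is a Jordan canonical form, so e^{tM} = P · e^{tJ} · P⁻¹, and e^{tJ} can be computed block-by-block.

M has Jordan form
J =
  [-3,  1]
  [ 0, -3]
(up to reordering of blocks).

Per-block formulas:
  For a 2×2 Jordan block J_2(-3): exp(t · J_2(-3)) = e^(-3t)·(I + t·N), where N is the 2×2 nilpotent shift.

After assembling e^{tJ} and conjugating by P, we get:

e^{tM} =
  [3*t*exp(-3*t) + exp(-3*t), t*exp(-3*t)]
  [-9*t*exp(-3*t), -3*t*exp(-3*t) + exp(-3*t)]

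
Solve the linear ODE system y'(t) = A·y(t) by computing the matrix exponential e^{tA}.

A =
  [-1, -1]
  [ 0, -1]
e^{tA} =
  [exp(-t), -t*exp(-t)]
  [0, exp(-t)]

Strategy: write A = P · J · P⁻¹ where J is a Jordan canonical form, so e^{tA} = P · e^{tJ} · P⁻¹, and e^{tJ} can be computed block-by-block.

A has Jordan form
J =
  [-1,  1]
  [ 0, -1]
(up to reordering of blocks).

Per-block formulas:
  For a 2×2 Jordan block J_2(-1): exp(t · J_2(-1)) = e^(-1t)·(I + t·N), where N is the 2×2 nilpotent shift.

After assembling e^{tJ} and conjugating by P, we get:

e^{tA} =
  [exp(-t), -t*exp(-t)]
  [0, exp(-t)]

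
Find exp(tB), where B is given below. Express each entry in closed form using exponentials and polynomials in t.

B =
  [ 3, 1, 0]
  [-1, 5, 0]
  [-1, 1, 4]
e^{tB} =
  [-t*exp(4*t) + exp(4*t), t*exp(4*t), 0]
  [-t*exp(4*t), t*exp(4*t) + exp(4*t), 0]
  [-t*exp(4*t), t*exp(4*t), exp(4*t)]

Strategy: write B = P · J · P⁻¹ where J is a Jordan canonical form, so e^{tB} = P · e^{tJ} · P⁻¹, and e^{tJ} can be computed block-by-block.

B has Jordan form
J =
  [4, 1, 0]
  [0, 4, 0]
  [0, 0, 4]
(up to reordering of blocks).

Per-block formulas:
  For a 2×2 Jordan block J_2(4): exp(t · J_2(4)) = e^(4t)·(I + t·N), where N is the 2×2 nilpotent shift.
  For a 1×1 block at λ = 4: exp(t · [4]) = [e^(4t)].

After assembling e^{tJ} and conjugating by P, we get:

e^{tB} =
  [-t*exp(4*t) + exp(4*t), t*exp(4*t), 0]
  [-t*exp(4*t), t*exp(4*t) + exp(4*t), 0]
  [-t*exp(4*t), t*exp(4*t), exp(4*t)]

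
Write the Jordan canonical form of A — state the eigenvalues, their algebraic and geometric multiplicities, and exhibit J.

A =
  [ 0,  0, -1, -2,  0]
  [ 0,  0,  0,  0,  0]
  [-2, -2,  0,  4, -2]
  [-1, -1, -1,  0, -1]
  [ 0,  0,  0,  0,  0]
J_3(0) ⊕ J_1(0) ⊕ J_1(0)

The characteristic polynomial is
  det(x·I − A) = x^5

Eigenvalues and multiplicities (the geometric multiplicity of λ is n − rank(A − λI), which equals the number of Jordan blocks for λ):
  λ = 0: algebraic multiplicity = 5, geometric multiplicity = 3

Determining the block sizes for each eigenvalue:
  λ = 0: with am = 5 and gm = 3, the partition is not yet determined (e.g. several partitions of 5 into 3 parts exist). Let N = A − (0)·I. Computing rank(N^1) = 2, rank(N^2) = 1, rank(N^3) = 0; the number of blocks of size ≥ j is rank(N^{j−1}) − rank(N^j), giving [3, 1, 1]. So we have 1 block(s) of size 3, 2 block(s) of size 1 → block sizes [3, 1, 1]

Assembling the blocks gives a Jordan form
J =
  [0, 1, 0, 0, 0]
  [0, 0, 1, 0, 0]
  [0, 0, 0, 0, 0]
  [0, 0, 0, 0, 0]
  [0, 0, 0, 0, 0]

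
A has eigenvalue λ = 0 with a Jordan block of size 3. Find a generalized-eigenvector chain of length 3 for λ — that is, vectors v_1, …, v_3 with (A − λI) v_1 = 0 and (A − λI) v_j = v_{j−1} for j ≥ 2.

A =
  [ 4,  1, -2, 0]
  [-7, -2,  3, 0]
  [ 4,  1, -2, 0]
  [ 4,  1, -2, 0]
A Jordan chain for λ = 0 of length 3:
v_1 = (1, -2, 1, 1)ᵀ
v_2 = (4, -7, 4, 4)ᵀ
v_3 = (1, 0, 0, 0)ᵀ

Let N = A − (0)·I. We want v_3 with N^3 v_3 = 0 but N^2 v_3 ≠ 0; then v_{j-1} := N · v_j for j = 3, …, 2.

Pick v_3 = (1, 0, 0, 0)ᵀ.
Then v_2 = N · v_3 = (4, -7, 4, 4)ᵀ.
Then v_1 = N · v_2 = (1, -2, 1, 1)ᵀ.

Sanity check: (A − (0)·I) v_1 = (0, 0, 0, 0)ᵀ = 0. ✓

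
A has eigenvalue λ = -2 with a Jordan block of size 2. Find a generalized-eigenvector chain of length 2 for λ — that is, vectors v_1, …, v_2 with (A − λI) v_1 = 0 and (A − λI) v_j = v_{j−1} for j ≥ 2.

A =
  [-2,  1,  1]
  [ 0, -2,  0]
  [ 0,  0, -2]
A Jordan chain for λ = -2 of length 2:
v_1 = (1, 0, 0)ᵀ
v_2 = (0, 1, 0)ᵀ

Let N = A − (-2)·I. We want v_2 with N^2 v_2 = 0 but N^1 v_2 ≠ 0; then v_{j-1} := N · v_j for j = 2, …, 2.

Pick v_2 = (0, 1, 0)ᵀ.
Then v_1 = N · v_2 = (1, 0, 0)ᵀ.

Sanity check: (A − (-2)·I) v_1 = (0, 0, 0)ᵀ = 0. ✓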